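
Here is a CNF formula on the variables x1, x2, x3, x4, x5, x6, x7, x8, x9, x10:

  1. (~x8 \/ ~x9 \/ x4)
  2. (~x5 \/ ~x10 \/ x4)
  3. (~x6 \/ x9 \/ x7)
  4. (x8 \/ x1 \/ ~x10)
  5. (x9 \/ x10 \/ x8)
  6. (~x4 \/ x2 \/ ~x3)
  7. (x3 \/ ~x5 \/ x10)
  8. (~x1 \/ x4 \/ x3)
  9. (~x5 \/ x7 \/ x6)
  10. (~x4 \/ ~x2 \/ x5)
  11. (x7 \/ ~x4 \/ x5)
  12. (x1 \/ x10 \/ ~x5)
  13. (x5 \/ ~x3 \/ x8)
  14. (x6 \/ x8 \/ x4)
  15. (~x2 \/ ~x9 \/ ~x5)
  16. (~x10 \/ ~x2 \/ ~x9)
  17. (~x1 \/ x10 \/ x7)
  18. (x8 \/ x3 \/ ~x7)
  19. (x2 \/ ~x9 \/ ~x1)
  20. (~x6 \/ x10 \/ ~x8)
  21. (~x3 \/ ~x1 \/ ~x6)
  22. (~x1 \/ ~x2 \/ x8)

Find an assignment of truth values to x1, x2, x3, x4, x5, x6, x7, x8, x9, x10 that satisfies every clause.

Branch on x1: take x1 = False.
Branch on x2: take x2 = False.
Try x3 = True.
  then x4 is forced to False.
The remaining clauses are satisfied by x5 = False, x6 = False, x7 = False, x8 = True, x9 = False, x10 = False.
Check each clause:
  1. (x4 \/ ~x8 \/ ~x9) — ~x9 is true.
  2. (x4 \/ ~x5 \/ ~x10) — ~x5 is true.
  3. (x7 \/ ~x6 \/ x9) — ~x6 is true.
  4. (x1 \/ x8 \/ ~x10) — x8 is true.
  5. (x10 \/ x8 \/ x9) — x8 is true.
  6. (~x4 \/ ~x3 \/ x2) — ~x4 is true.
  7. (x3 \/ ~x5 \/ x10) — x3 is true.
  8. (~x1 \/ x4 \/ x3) — x3 is true.
  9. (~x5 \/ x6 \/ x7) — ~x5 is true.
  10. (x5 \/ ~x4 \/ ~x2) — ~x4 is true.
  11. (x5 \/ x7 \/ ~x4) — ~x4 is true.
  12. (x1 \/ ~x5 \/ x10) — ~x5 is true.
  13. (~x3 \/ x5 \/ x8) — x8 is true.
  14. (x4 \/ x6 \/ x8) — x8 is true.
  15. (~x5 \/ ~x9 \/ ~x2) — ~x5 is true.
  16. (~x2 \/ ~x9 \/ ~x10) — ~x9 is true.
  17. (x10 \/ x7 \/ ~x1) — ~x1 is true.
  18. (x3 \/ x8 \/ ~x7) — x8 is true.
  19. (x2 \/ ~x9 \/ ~x1) — ~x1 is true.
  20. (~x6 \/ x10 \/ ~x8) — ~x6 is true.
  21. (~x6 \/ ~x1 \/ ~x3) — ~x6 is true.
  22. (~x2 \/ ~x1 \/ x8) — x8 is true.

x1=F, x2=F, x3=T, x4=F, x5=F, x6=F, x7=F, x8=T, x9=F, x10=F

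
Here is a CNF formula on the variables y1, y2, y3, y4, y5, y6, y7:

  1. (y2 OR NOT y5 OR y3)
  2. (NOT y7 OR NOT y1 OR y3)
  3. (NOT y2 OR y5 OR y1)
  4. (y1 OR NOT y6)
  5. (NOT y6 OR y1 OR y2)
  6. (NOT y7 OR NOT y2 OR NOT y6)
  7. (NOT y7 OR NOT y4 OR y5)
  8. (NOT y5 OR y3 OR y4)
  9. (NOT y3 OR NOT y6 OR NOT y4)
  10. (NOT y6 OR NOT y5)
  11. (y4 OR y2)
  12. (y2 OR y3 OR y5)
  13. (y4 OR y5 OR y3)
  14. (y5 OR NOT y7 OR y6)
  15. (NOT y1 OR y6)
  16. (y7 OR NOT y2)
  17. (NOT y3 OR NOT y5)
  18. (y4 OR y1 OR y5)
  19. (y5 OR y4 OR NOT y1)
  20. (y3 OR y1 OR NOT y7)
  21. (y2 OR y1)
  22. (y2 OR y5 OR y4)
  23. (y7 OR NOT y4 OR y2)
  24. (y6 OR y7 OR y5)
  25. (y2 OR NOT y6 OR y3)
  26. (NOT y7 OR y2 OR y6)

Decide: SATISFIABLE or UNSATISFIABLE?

UNSATISFIABLE

y5 = True:
  propagation gives y6=False, y1=False, y3=False, y2=True; an empty clause results — contradiction.
y5 = False:
  y2 = True:
    propagation gives y1=True, y6=True, y7=False; an empty clause results — contradiction.
  y2 = False:
    propagation gives y4=True, y7=False; an empty clause results — contradiction.
Every branch closes, so no satisfying assignment exists.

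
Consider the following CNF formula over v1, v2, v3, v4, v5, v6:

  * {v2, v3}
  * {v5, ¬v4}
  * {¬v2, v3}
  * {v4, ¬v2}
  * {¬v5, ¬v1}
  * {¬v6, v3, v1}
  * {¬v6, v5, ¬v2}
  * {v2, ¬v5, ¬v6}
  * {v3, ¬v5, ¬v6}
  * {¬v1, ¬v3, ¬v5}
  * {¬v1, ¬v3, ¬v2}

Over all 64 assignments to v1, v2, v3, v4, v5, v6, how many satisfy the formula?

Case analysis on v2 and v3:
  v2=T, v3=T: remaining (v1,v4,v5,v6) ∈ {(F,T,T,F); (F,T,T,T)} — 2.
  v2=T, v3=F: a clause becomes empty — 0.
  v2=F, v3=T: 6 of the 16 assignments to (v1,v4,v5,v6) work.
  v2=F, v3=F: a clause becomes empty — 0.
Total: 2 + 0 + 6 + 0 = 8.

8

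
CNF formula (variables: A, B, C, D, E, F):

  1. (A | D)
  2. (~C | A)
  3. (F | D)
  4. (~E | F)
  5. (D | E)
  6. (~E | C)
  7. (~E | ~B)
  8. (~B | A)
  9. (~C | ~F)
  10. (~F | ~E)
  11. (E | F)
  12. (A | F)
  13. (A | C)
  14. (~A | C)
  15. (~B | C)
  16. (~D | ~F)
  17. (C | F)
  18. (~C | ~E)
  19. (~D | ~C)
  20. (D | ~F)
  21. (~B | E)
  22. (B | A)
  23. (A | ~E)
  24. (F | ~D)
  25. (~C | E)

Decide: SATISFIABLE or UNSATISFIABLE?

UNSATISFIABLE

C = True:
  propagation gives A=True, F=False, D=True; an empty clause results — contradiction.
C = False:
  propagation gives E=False, D=True, F=True; an empty clause results — contradiction.
Every branch closes, so no satisfying assignment exists.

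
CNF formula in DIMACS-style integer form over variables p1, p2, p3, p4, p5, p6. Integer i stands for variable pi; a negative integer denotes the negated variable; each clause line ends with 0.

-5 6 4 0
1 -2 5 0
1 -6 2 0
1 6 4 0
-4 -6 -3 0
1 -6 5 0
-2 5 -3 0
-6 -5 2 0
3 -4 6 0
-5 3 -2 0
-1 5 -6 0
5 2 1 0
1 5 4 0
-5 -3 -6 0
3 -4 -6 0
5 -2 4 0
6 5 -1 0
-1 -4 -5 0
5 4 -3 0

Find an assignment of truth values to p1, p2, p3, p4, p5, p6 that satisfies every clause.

p1=F, p2=F, p3=T, p4=T, p5=T, p6=F

Branch on p1: take p1 = False.
Branch on p2: take p2 = False.
  then p6 is forced to False.
  then p4 is forced to True.
  then p3 is forced to True.
  then p5 is forced to True.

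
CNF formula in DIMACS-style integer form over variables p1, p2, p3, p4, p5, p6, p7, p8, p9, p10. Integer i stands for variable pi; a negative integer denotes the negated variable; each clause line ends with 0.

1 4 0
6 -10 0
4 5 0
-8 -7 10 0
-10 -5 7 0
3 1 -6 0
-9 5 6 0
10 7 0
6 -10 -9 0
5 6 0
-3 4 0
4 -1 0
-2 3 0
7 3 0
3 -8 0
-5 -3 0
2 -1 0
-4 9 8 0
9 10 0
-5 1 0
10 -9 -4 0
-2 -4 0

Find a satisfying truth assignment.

p1=False  p2=False  p3=True  p4=True  p5=False  p6=True  p7=True  p8=False  p9=True  p10=True

Check each clause:
  1. (p4 | p1) — p4 is true.
  2. (p6 | ~p10) — p6 is true.
  3. (p4 | p5) — p4 is true.
  4. (~p8 | p10 | ~p7) — ~p8 is true.
  5. (~p5 | ~p10 | p7) — ~p5 is true.
  6. (~p6 | p1 | p3) — p3 is true.
  7. (p5 | ~p9 | p6) — p6 is true.
  8. (p7 | p10) — p10 is true.
  9. (~p10 | ~p9 | p6) — p6 is true.
  10. (p6 | p5) — p6 is true.
  11. (~p3 | p4) — p4 is true.
  12. (~p1 | p4) — p4 is true.
  13. (~p2 | p3) — p3 is true.
  14. (p7 | p3) — p3 is true.
  15. (p3 | ~p8) — ~p8 is true.
  16. (~p3 | ~p5) — ~p5 is true.
  17. (p2 | ~p1) — ~p1 is true.
  18. (~p4 | p9 | p8) — p9 is true.
  19. (p9 | p10) — p9 is true.
  20. (~p5 | p1) — ~p5 is true.
  21. (~p9 | ~p4 | p10) — p10 is true.
  22. (~p4 | ~p2) — ~p2 is true.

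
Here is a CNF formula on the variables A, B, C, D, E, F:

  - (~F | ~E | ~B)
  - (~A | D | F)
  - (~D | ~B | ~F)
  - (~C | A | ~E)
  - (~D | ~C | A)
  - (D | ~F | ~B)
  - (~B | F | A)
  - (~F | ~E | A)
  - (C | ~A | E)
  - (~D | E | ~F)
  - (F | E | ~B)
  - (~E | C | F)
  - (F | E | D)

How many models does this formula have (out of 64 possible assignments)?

11

Case analysis on F and E:
  F=T, E=T: remaining (A,B,C,D) ∈ {(T,F,F,F); (T,F,F,T); (T,F,T,F); (T,F,T,T)} — 4.
  F=T, E=F: remaining (A,B,C,D) ∈ {(F,F,F,F); (F,F,T,F); (T,F,T,F)} — 3.
  F=F, E=T: remaining (A,B,C,D) ∈ {(T,F,T,T); (T,T,T,T)} — 2.
  F=F, E=F: remaining (A,B,C,D) ∈ {(F,F,F,T); (T,F,T,T)} — 2.
Total: 4 + 3 + 2 + 2 = 11.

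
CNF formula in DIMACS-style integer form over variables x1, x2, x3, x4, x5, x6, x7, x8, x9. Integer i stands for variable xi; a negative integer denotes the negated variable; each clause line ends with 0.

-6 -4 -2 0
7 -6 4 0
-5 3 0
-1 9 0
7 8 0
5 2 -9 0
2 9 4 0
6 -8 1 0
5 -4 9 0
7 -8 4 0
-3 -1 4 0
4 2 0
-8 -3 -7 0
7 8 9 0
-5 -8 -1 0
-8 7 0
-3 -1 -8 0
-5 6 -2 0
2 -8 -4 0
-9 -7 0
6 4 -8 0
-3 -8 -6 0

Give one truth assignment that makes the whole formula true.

x1 = False, x2 = True, x3 = True, x4 = False, x5 = False, x6 = True, x7 = True, x8 = False, x9 = False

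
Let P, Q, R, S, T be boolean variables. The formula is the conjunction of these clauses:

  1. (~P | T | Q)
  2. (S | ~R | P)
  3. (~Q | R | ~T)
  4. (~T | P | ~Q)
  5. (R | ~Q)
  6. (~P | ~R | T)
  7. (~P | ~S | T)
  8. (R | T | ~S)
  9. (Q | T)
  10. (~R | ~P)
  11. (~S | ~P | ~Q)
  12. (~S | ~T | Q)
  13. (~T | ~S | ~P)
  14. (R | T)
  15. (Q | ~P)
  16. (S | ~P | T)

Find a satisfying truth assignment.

P=0  Q=0  R=0  S=0  T=1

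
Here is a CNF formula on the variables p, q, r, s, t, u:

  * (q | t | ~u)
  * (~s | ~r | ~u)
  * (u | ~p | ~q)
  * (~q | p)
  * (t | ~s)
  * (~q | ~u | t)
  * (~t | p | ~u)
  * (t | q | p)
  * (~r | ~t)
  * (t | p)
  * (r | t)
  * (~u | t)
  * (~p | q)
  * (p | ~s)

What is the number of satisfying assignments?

The models are:
  p=0 q=0 r=0 s=0 t=1 u=0
  p=1 q=1 r=0 s=0 t=1 u=1
  p=1 q=1 r=0 s=1 t=1 u=1
Count: 3.

3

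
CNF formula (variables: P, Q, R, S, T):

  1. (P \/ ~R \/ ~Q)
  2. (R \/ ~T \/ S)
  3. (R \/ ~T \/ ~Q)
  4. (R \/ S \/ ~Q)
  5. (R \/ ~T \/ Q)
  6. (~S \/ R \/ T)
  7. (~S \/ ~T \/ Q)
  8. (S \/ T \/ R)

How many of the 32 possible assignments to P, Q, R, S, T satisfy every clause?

Case analysis on R and T:
  R=T, T=T: remaining (P,Q,S) ∈ {(F,F,F); (T,F,F); (T,T,F); (T,T,T)} — 4.
  R=T, T=F: S free; 3 ways for (P,Q) × 2^1 = 6.
  R=F, T=T: a clause becomes empty — 0.
  R=F, T=F: a clause becomes empty — 0.
Total: 4 + 6 + 0 + 0 = 10.

10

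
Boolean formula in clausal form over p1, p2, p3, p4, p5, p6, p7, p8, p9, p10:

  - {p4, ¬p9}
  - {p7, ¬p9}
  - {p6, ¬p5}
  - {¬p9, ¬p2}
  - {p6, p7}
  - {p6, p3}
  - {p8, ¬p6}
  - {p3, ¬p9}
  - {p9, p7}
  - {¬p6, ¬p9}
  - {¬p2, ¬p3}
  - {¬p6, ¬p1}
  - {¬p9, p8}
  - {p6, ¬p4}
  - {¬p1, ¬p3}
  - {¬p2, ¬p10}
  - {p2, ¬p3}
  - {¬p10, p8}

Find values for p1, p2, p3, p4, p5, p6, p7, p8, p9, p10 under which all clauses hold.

Pure literal: p1 appears only negated; assign p1 = False.
Pure literal: p5 appears only negated; assign p5 = False.
Try p2 = False.
  then p3 is forced to False.
  then p6 is forced to True.
  then p8 is forced to True.
  then p9 is forced to False.
  then p7 is forced to True.
p4, p10 are now unconstrained; take p4 = True, p10 = True.
Every clause has at least one true literal under this assignment.

p1=F, p2=F, p3=F, p4=T, p5=F, p6=T, p7=T, p8=T, p9=F, p10=T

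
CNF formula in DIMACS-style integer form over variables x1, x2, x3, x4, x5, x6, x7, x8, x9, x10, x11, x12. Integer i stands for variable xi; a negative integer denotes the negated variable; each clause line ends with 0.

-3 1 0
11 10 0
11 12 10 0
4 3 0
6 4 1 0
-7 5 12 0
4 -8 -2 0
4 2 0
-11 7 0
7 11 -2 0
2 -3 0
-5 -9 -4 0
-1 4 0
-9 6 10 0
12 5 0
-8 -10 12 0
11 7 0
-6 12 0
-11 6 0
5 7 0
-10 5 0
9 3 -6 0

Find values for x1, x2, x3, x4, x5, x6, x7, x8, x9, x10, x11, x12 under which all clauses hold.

x1=T, x2=T, x3=T, x4=T, x5=T, x6=F, x7=T, x8=T, x9=F, x10=T, x11=F, x12=T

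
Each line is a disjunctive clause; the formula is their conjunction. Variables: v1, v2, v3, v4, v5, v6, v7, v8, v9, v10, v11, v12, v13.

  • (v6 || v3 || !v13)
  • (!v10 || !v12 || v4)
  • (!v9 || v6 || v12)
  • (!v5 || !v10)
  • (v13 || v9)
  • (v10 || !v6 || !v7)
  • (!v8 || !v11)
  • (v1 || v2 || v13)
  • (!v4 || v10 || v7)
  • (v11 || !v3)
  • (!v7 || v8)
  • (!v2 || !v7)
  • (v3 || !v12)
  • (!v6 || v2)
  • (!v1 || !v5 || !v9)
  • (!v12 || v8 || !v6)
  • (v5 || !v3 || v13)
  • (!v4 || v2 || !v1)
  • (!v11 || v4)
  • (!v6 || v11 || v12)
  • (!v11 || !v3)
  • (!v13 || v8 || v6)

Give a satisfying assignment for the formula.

v1 = False, v2 = True, v3 = False, v4 = True, v5 = False, v6 = True, v7 = False, v8 = False, v9 = True, v10 = True, v11 = True, v12 = False, v13 = False

Check each clause:
  1. (!v13 || v6 || v3) — v6 is true.
  2. (v4 || !v12 || !v10) — !v12 is true.
  3. (v12 || !v9 || v6) — v6 is true.
  4. (!v5 || !v10) — !v5 is true.
  5. (v13 || v9) — v9 is true.
  6. (!v7 || v10 || !v6) — !v7 is true.
  7. (!v8 || !v11) — !v8 is true.
  8. (v1 || v13 || v2) — v2 is true.
  9. (v7 || !v4 || v10) — v10 is true.
  10. (v11 || !v3) — v11 is true.
  11. (!v7 || v8) — !v7 is true.
  12. (!v2 || !v7) — !v7 is true.
  13. (!v12 || v3) — !v12 is true.
  14. (v2 || !v6) — v2 is true.
  15. (!v1 || !v9 || !v5) — !v5 is true.
  16. (!v12 || v8 || !v6) — !v12 is true.
  17. (!v3 || v5 || v13) — !v3 is true.
  18. (!v1 || !v4 || v2) — v2 is true.
  19. (!v11 || v4) — v4 is true.
  20. (v11 || !v6 || v12) — v11 is true.
  21. (!v3 || !v11) — !v3 is true.
  22. (v6 || !v13 || v8) — !v13 is true.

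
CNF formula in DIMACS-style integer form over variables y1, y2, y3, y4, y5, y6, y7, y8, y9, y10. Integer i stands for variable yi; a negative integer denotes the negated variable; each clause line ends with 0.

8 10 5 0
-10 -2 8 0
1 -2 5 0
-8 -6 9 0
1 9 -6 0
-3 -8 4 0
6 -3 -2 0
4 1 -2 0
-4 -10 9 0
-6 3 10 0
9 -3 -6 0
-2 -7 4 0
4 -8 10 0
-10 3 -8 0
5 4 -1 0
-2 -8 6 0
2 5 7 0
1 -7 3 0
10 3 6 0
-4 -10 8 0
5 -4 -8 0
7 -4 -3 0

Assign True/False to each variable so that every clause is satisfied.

y1 = True, y2 = False, y3 = False, y4 = False, y5 = True, y6 = True, y7 = True, y8 = False, y9 = False, y10 = True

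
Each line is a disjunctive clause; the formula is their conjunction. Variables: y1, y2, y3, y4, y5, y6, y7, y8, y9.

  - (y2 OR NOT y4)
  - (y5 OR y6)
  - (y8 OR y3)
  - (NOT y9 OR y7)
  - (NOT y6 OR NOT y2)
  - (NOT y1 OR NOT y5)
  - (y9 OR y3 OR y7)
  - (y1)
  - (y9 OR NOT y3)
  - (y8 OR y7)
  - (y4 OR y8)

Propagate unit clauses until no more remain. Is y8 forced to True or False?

True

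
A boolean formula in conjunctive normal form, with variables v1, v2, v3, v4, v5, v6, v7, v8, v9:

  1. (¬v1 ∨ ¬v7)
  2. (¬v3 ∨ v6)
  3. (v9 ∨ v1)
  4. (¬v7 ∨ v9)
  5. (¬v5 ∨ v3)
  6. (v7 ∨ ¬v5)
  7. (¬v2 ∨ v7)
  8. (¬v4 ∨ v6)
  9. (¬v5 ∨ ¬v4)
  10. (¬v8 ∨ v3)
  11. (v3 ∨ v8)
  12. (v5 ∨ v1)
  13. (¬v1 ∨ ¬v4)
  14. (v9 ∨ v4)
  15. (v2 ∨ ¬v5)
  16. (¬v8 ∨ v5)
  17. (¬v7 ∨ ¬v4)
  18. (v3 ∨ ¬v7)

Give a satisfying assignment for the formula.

v1 = 0, v2 = 1, v3 = 1, v4 = 0, v5 = 1, v6 = 1, v7 = 1, v8 = 1, v9 = 1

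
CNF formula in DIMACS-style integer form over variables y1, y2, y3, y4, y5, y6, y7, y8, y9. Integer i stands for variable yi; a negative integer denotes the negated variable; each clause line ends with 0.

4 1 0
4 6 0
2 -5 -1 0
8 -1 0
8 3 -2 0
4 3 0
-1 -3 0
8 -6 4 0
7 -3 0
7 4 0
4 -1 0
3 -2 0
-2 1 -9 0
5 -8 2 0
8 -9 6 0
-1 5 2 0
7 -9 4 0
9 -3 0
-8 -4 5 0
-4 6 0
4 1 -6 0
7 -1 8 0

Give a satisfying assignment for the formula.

y1=0  y2=0  y3=1  y4=1  y5=1  y6=1  y7=1  y8=1  y9=1

Check each clause:
  1. (y4 | y1) — y4 is true.
  2. (y6 | y4) — y4 is true.
  3. (~y5 | y2 | ~y1) — ~y1 is true.
  4. (~y1 | y8) — y8 is true.
  5. (y8 | ~y2 | y3) — y8 is true.
  6. (y3 | y4) — y3 is true.
  7. (~y1 | ~y3) — ~y1 is true.
  8. (~y6 | y4 | y8) — y8 is true.
  9. (y7 | ~y3) — y7 is true.
  10. (y7 | y4) — y4 is true.
  11. (~y1 | y4) — y4 is true.
  12. (~y2 | y3) — y3 is true.
  13. (~y2 | ~y9 | y1) — ~y2 is true.
  14. (y2 | ~y8 | y5) — y5 is true.
  15. (y6 | ~y9 | y8) — y8 is true.
  16. (y2 | ~y1 | y5) — y5 is true.
  17. (y4 | y7 | ~y9) — y4 is true.
  18. (~y3 | y9) — y9 is true.
  19. (~y4 | y5 | ~y8) — y5 is true.
  20. (y6 | ~y4) — y6 is true.
  21. (~y6 | y4 | y1) — y4 is true.
  22. (y8 | y7 | ~y1) — y8 is true.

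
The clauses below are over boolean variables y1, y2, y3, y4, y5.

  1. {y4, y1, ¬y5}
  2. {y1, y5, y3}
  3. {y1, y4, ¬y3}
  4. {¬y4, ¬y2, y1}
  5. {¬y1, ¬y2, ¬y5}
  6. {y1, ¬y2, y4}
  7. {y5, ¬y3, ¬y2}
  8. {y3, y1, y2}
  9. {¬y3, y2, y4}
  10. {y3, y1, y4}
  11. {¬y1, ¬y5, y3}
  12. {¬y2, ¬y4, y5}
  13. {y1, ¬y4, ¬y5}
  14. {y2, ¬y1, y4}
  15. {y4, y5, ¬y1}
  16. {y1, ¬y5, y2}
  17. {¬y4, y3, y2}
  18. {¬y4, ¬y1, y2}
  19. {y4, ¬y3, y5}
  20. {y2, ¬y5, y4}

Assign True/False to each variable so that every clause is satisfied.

Branch on y1: take y1 = False.
Branch on y2: take y2 = False.
  then y3 is forced to True.
  then y4 is forced to True.
  then y5 is forced to False.
Every clause has at least one true literal under this assignment.

y1=0, y2=0, y3=1, y4=1, y5=0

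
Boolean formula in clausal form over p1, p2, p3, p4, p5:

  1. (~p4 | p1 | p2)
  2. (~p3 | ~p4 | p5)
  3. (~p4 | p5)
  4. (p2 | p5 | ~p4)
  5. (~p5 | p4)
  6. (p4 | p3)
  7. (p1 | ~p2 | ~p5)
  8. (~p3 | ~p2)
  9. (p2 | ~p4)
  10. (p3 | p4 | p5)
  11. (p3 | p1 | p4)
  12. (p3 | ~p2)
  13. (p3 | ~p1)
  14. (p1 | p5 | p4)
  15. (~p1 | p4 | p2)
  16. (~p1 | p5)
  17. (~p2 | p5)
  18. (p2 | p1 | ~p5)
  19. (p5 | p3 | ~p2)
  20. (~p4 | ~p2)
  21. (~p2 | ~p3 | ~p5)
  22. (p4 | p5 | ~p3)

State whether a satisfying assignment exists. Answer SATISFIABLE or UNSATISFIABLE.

UNSATISFIABLE

p4 = True:
  propagation gives p5=True, p2=True; an empty clause results — contradiction.
p4 = False:
  propagation gives p5=False, p3=True; an empty clause results — contradiction.
Every branch closes, so no satisfying assignment exists.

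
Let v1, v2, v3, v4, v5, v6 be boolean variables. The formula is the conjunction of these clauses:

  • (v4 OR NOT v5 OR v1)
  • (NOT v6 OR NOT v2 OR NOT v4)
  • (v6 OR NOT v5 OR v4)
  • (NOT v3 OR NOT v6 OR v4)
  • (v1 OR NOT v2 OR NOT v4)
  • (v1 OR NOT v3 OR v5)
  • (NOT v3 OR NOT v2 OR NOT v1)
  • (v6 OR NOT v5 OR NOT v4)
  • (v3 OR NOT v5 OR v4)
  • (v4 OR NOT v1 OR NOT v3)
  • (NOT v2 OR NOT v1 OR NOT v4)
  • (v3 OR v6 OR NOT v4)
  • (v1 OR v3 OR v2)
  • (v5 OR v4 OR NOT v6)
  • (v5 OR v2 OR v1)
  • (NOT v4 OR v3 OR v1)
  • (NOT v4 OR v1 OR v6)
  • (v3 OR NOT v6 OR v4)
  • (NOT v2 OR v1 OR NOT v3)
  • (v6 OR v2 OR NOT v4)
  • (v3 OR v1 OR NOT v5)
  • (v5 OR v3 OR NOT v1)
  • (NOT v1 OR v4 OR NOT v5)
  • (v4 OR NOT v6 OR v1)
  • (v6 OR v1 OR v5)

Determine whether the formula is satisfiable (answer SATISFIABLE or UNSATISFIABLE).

Set v1 = True and propagate.
Try v2 = False.
Set v3 = False and propagate.
  then v5 is forced to True.
  then v4 is forced to True.
  then v6 is forced to True.
So v1=T, v2=F, v3=F, v4=T, v5=T, v6=T is a satisfying assignment.

SATISFIABLE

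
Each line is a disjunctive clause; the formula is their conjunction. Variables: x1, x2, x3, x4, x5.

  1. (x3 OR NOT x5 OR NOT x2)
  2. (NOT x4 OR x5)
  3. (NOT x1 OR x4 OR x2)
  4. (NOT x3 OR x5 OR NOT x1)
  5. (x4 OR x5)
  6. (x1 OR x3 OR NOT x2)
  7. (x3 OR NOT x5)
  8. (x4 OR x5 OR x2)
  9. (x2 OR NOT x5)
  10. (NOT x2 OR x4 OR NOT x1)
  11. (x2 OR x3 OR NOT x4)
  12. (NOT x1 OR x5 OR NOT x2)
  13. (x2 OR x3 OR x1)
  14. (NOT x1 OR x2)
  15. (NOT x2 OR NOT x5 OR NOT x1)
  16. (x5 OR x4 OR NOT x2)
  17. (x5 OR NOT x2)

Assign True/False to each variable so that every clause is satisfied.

x1=False, x2=True, x3=True, x4=False, x5=True

Check each clause:
  1. (x3 OR NOT x2 OR NOT x5) — x3 is true.
  2. (NOT x4 OR x5) — NOT x4 is true.
  3. (NOT x1 OR x2 OR x4) — x2 is true.
  4. (NOT x1 OR x5 OR NOT x3) — x5 is true.
  5. (x5 OR x4) — x5 is true.
  6. (NOT x2 OR x1 OR x3) — x3 is true.
  7. (x3 OR NOT x5) — x3 is true.
  8. (x2 OR x5 OR x4) — x2 is true.
  9. (NOT x5 OR x2) — x2 is true.
  10. (NOT x1 OR x4 OR NOT x2) — NOT x1 is true.
  11. (NOT x4 OR x3 OR x2) — x2 is true.
  12. (NOT x1 OR x5 OR NOT x2) — x5 is true.
  13. (x3 OR x1 OR x2) — x2 is true.
  14. (NOT x1 OR x2) — x2 is true.
  15. (NOT x2 OR NOT x1 OR NOT x5) — NOT x1 is true.
  16. (x4 OR NOT x2 OR x5) — x5 is true.
  17. (NOT x2 OR x5) — x5 is true.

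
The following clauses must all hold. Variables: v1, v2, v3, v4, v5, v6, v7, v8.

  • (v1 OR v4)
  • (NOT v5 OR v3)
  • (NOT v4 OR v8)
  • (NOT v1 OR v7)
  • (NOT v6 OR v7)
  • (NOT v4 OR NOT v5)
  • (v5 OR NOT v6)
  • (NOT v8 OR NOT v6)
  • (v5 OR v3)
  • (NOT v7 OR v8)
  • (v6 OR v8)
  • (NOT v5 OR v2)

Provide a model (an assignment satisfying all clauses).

v1=1  v2=1  v3=1  v4=1  v5=0  v6=0  v7=1  v8=1

Check each clause:
  1. (v1 OR v4) — v1 is true.
  2. (v3 OR NOT v5) — v3 is true.
  3. (NOT v4 OR v8) — v8 is true.
  4. (NOT v1 OR v7) — v7 is true.
  5. (NOT v6 OR v7) — NOT v6 is true.
  6. (NOT v4 OR NOT v5) — NOT v5 is true.
  7. (NOT v6 OR v5) — NOT v6 is true.
  8. (NOT v8 OR NOT v6) — NOT v6 is true.
  9. (v3 OR v5) — v3 is true.
  10. (v8 OR NOT v7) — v8 is true.
  11. (v8 OR v6) — v8 is true.
  12. (v2 OR NOT v5) — v2 is true.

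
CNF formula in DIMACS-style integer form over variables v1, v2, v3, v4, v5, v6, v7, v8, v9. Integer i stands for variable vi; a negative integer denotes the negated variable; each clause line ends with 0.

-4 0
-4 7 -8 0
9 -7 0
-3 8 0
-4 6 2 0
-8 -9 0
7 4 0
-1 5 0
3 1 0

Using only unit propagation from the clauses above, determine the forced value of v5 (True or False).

True

Unit clause (NOT v4) sets v4 = False.
From (v7 OR v4) and v4 = False: v7 = True.
(NOT v7 OR v9) with v7 = True leaves only v9, so v9 = True.
In (NOT v8 OR NOT v9), NOT v9 is now false; NOT v8 must hold, so v8 = False.
From (v8 OR NOT v3) and v8 = False: v3 = False.
From (v3 OR v1) and v3 = False: v1 = True.
(v5 OR NOT v1): since v1 = True, the clause reduces to (v5). v5 = True.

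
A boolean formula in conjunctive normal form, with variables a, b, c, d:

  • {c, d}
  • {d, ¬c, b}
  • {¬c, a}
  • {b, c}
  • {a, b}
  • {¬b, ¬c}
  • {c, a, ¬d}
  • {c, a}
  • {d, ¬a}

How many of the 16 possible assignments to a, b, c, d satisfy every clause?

Satisfying assignments:
  a=T b=F c=T d=T
  a=T b=T c=F d=T
That's 2 in total.

2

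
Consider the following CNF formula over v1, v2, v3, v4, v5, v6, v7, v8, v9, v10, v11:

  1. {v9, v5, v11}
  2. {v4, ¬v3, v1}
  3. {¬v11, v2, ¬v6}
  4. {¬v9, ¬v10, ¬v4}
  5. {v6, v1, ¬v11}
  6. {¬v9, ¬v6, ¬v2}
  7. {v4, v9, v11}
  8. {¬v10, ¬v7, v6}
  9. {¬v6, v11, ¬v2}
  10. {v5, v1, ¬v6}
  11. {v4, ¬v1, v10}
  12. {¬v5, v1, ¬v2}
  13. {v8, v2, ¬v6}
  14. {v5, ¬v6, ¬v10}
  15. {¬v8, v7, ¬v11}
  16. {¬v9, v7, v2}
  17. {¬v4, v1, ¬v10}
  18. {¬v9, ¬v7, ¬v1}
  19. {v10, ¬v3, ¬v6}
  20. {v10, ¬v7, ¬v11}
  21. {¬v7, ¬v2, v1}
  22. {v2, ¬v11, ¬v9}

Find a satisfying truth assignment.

Pure literal: v3 appears only negated; assign v3 = False.
Try v1 = False.
Try v2 = False.
For the remaining variables, v4 = True, v5 = True, v6 = True, v7 = False, v8 = True, v9 = False, v10 = False, v11 = False works.
Every clause has at least one true literal under this assignment.
Check each clause:
  1. {v11, v9, v5} — v5 is true.
  2. {v4, v1, ¬v3} — v4 is true.
  3. {v2, ¬v11, ¬v6} — ¬v11 is true.
  4. {¬v4, ¬v10, ¬v9} — ¬v10 is true.
  5. {v6, v1, ¬v11} — ¬v11 is true.
  6. {¬v2, ¬v9, ¬v6} — ¬v2 is true.
  7. {v11, v9, v4} — v4 is true.
  8. {v6, ¬v7, ¬v10} — ¬v7 is true.
  9. {v11, ¬v2, ¬v6} — ¬v2 is true.
  10. {v1, v5, ¬v6} — v5 is true.
  11. {¬v1, v10, v4} — v4 is true.
  12. {¬v5, ¬v2, v1} — ¬v2 is true.
  13. {¬v6, v2, v8} — v8 is true.
  14. {v5, ¬v10, ¬v6} — v5 is true.
  15. {¬v8, ¬v11, v7} — ¬v11 is true.
  16. {v2, ¬v9, v7} — ¬v9 is true.
  17. {¬v4, ¬v10, v1} — ¬v10 is true.
  18. {¬v7, ¬v1, ¬v9} — ¬v7 is true.
  19. {¬v6, v10, ¬v3} — ¬v3 is true.
  20. {v10, ¬v7, ¬v11} — ¬v7 is true.
  21. {¬v2, ¬v7, v1} — ¬v7 is true.
  22. {v2, ¬v9, ¬v11} — ¬v11 is true.

v1 = False, v2 = False, v3 = False, v4 = True, v5 = True, v6 = True, v7 = False, v8 = True, v9 = False, v10 = False, v11 = False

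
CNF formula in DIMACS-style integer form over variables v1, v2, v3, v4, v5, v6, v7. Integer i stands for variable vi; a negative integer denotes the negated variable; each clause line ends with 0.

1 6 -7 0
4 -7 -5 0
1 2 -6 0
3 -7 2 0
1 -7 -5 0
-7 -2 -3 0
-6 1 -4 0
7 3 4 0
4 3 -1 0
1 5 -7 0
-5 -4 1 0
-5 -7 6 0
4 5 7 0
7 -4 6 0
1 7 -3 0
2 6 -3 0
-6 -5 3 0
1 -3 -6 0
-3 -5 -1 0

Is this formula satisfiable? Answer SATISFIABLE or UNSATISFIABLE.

SATISFIABLE

Branch on v1: take v1 = True.
Branch on v2: take v2 = True.
For the remaining variables, v3 = True, v4 = True, v5 = False, v6 = True, v7 = False works.
So v1=1, v2=1, v3=1, v4=1, v5=0, v6=1, v7=0 is a satisfying assignment.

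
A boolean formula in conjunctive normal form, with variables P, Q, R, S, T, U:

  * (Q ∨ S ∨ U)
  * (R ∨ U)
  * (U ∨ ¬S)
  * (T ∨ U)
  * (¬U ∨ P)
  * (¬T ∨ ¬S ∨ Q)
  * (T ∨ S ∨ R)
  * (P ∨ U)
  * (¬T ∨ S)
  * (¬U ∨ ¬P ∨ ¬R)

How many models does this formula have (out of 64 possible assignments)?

The models are:
  P=1 Q=0 R=0 S=1 T=0 U=1
  P=1 Q=1 R=0 S=1 T=0 U=1
  P=1 Q=1 R=0 S=1 T=1 U=1
That's 3 in total.

3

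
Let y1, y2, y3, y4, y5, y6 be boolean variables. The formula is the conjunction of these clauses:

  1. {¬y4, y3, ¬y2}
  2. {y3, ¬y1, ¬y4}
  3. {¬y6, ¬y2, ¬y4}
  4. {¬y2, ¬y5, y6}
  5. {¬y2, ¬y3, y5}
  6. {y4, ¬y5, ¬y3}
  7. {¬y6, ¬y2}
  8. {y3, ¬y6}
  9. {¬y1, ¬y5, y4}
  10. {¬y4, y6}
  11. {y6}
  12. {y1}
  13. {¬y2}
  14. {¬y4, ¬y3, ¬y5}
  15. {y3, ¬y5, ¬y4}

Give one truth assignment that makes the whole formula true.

y1=True  y2=False  y3=True  y4=True  y5=False  y6=True

Check each clause:
  1. {¬y2, ¬y4, y3} — y3 is true.
  2. {¬y1, ¬y4, y3} — y3 is true.
  3. {¬y2, ¬y4, ¬y6} — ¬y2 is true.
  4. {y6, ¬y5, ¬y2} — ¬y5 is true.
  5. {y5, ¬y2, ¬y3} — ¬y2 is true.
  6. {y4, ¬y5, ¬y3} — ¬y5 is true.
  7. {¬y2, ¬y6} — ¬y2 is true.
  8. {¬y6, y3} — y3 is true.
  9. {¬y5, y4, ¬y1} — ¬y5 is true.
  10. {y6, ¬y4} — y6 is true.
  11. {y6} — y6 is true.
  12. {y1} — y1 is true.
  13. {¬y2} — ¬y2 is true.
  14. {¬y5, ¬y3, ¬y4} — ¬y5 is true.
  15. {¬y5, ¬y4, y3} — y3 is true.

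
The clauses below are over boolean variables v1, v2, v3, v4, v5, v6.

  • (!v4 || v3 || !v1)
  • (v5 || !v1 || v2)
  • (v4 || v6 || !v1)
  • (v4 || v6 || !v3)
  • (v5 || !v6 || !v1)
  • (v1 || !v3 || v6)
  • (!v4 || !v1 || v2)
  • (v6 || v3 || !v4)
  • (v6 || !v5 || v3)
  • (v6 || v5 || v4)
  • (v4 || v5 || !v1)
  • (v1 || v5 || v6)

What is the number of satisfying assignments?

Split on v1, then v6.
  v1=T, v6=T: 5 of the 16 assignments to (v2,v3,v4,v5) work.
  v1=T, v6=F: remaining (v2,v3,v4,v5) ∈ {(T,T,T,F); (T,T,T,T)} — 2.
  v1=F, v6=T: v2, v3, v4, v5 free → 2^4 = 16.
  v1=F, v6=F: a clause becomes empty — 0.
Total: 5 + 2 + 16 + 0 = 23.

23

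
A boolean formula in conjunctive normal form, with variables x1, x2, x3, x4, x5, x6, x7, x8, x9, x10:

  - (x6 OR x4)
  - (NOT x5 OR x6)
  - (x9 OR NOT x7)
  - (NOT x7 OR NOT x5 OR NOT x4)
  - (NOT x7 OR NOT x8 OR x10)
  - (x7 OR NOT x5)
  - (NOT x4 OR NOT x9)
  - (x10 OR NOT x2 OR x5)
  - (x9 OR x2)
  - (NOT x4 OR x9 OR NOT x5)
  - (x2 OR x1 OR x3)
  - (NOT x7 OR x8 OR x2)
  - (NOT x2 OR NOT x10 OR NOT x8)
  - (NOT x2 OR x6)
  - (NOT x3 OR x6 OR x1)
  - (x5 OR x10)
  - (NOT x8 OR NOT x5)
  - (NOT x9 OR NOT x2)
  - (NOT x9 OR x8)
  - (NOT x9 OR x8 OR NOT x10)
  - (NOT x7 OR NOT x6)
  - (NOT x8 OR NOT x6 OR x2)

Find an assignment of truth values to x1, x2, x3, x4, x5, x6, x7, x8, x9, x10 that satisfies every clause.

x1=False, x2=True, x3=False, x4=True, x5=False, x6=True, x7=False, x8=False, x9=False, x10=True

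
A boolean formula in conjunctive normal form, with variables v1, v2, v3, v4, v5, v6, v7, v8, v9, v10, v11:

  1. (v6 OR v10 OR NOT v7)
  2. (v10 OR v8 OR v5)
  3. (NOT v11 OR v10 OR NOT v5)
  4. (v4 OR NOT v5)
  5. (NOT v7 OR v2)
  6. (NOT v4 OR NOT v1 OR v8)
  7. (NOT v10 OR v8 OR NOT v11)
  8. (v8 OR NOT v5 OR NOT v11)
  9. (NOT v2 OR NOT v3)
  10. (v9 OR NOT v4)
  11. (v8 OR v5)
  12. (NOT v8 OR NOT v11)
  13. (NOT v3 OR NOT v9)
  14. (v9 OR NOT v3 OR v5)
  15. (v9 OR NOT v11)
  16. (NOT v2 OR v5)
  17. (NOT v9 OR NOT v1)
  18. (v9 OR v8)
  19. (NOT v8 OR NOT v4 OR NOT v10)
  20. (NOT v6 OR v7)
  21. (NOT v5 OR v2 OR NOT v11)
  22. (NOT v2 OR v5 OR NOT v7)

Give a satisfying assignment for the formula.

v1=False, v2=False, v3=False, v4=False, v5=False, v6=False, v7=False, v8=True, v9=True, v10=False, v11=False

v1 occurs only negated in the remaining clauses — set v1 = False.
Pure literal: v3 appears only negated; assign v3 = False.
Try v2 = False.
  then v7 is forced to False.
  then v6 is forced to False.
For the remaining variables, v4 = False, v5 = False, v8 = True, v9 = True, v10 = False, v11 = False works.
Every clause has at least one true literal under this assignment.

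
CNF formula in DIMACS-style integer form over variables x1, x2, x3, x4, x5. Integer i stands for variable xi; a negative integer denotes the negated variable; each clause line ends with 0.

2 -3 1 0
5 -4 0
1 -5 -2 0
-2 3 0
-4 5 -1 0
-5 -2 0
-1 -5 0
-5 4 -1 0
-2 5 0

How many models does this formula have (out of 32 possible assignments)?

The models are:
  x1=F x2=F x3=F x4=F x5=F
  x1=F x2=F x3=F x4=F x5=T
  x1=F x2=F x3=F x4=T x5=T
  x1=T x2=F x3=F x4=F x5=F
  x1=T x2=F x3=T x4=F x5=F
That's 5 in total.

5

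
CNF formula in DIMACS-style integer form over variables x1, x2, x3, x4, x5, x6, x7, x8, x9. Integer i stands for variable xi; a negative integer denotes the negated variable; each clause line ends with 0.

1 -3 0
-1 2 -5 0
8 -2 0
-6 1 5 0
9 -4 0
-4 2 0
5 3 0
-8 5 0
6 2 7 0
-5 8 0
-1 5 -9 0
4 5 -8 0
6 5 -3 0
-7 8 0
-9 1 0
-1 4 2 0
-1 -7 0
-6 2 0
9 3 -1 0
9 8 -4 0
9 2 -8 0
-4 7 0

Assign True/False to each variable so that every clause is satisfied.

x1 = 0, x2 = 1, x3 = 0, x4 = 0, x5 = 1, x6 = 0, x7 = 1, x8 = 1, x9 = 0

Try x1 = False.
  then x3 is forced to False.
  then x5 is forced to True.
  then x8 is forced to True.
  then x9 is forced to False.
  then x4 is forced to False.
  then x2 is forced to True.
x6, x7 are now unconstrained; take x6 = False, x7 = True.
Every clause has at least one true literal under this assignment.
Check each clause:
  1. (NOT x3 OR x1) — NOT x3 is true.
  2. (x2 OR NOT x5 OR NOT x1) — x2 is true.
  3. (NOT x2 OR x8) — x8 is true.
  4. (x5 OR NOT x6 OR x1) — NOT x6 is true.
  5. (x9 OR NOT x4) — NOT x4 is true.
  6. (NOT x4 OR x2) — x2 is true.
  7. (x3 OR x5) — x5 is true.
  8. (x5 OR NOT x8) — x5 is true.
  9. (x7 OR x2 OR x6) — x2 is true.
  10. (NOT x5 OR x8) — x8 is true.
  11. (NOT x9 OR x5 OR NOT x1) — x5 is true.
  12. (x5 OR NOT x8 OR x4) — x5 is true.
  13. (NOT x3 OR x5 OR x6) — x5 is true.
  14. (NOT x7 OR x8) — x8 is true.
  15. (NOT x9 OR x1) — NOT x9 is true.
  16. (NOT x1 OR x2 OR x4) — x2 is true.
  17. (NOT x7 OR NOT x1) — NOT x1 is true.
  18. (NOT x6 OR x2) — x2 is true.
  19. (NOT x1 OR x9 OR x3) — NOT x1 is true.
  20. (x8 OR x9 OR NOT x4) — x8 is true.
  21. (x2 OR x9 OR NOT x8) — x2 is true.
  22. (x7 OR NOT x4) — NOT x4 is true.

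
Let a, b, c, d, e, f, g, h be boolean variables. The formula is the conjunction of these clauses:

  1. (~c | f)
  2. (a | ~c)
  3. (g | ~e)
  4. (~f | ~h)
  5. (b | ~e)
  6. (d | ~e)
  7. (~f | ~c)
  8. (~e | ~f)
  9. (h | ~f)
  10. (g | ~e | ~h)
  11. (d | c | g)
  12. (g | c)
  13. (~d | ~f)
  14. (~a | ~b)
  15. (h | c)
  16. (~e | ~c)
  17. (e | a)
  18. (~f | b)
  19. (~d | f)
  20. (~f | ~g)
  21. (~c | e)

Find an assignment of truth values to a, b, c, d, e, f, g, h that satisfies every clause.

a = T, b = F, c = F, d = F, e = F, f = F, g = T, h = T

Branch on a: take a = True.
  then b is forced to False.
  then e is forced to False.
  then f is forced to False.
  then c is forced to False.
  then g is forced to True.
  then h is forced to True.
  then d is forced to False.
Every clause has at least one true literal under this assignment.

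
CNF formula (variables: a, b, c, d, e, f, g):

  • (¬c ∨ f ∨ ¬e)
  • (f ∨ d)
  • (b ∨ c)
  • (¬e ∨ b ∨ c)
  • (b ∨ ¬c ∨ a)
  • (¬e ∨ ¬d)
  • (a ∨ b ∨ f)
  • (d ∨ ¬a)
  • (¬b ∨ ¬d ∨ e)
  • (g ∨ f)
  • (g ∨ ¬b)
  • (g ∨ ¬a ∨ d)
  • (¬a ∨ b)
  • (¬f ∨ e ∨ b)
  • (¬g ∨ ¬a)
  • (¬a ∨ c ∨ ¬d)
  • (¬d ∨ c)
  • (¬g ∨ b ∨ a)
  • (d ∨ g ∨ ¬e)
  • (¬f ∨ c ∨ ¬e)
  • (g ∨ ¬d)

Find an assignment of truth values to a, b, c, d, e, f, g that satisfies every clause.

a = 0, b = 1, c = 1, d = 0, e = 1, f = 1, g = 1

Branch on a: take a = False.
Branch on b: take b = True.
  then g is forced to True.
Try c = True.
For the remaining variables, d = False, e = True, f = True works.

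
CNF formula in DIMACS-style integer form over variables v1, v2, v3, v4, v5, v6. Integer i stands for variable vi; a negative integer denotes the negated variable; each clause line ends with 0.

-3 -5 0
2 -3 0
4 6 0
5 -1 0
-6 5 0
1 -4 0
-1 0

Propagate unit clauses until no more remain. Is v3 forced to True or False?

False

(~v1) stands alone — v1 = False.
From (~v4 | v1) and v1 = False: v4 = False.
From (v6 | v4) and v4 = False: v6 = True.
From (~v6 | v5) and v6 = True: v5 = True.
From (~v5 | ~v3) and v5 = True: v3 = False.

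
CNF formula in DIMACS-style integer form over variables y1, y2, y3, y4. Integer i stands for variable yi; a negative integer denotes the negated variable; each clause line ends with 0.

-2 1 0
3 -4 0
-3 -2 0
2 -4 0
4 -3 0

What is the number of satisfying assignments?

The models are:
  y1=0 y2=0 y3=0 y4=0
  y1=1 y2=0 y3=0 y4=0
  y1=1 y2=1 y3=0 y4=0
That's 3 in total.

3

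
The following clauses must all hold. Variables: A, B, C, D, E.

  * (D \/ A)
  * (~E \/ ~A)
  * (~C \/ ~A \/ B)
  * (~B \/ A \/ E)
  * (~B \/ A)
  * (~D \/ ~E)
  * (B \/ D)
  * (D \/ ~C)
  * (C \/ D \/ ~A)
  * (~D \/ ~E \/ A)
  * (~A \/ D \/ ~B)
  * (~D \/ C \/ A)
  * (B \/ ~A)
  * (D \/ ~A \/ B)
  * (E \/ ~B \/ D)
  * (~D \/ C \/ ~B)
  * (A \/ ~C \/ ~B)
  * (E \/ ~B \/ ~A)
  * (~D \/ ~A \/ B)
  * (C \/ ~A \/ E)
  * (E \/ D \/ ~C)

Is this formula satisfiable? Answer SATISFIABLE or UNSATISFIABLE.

SATISFIABLE

Branch on A: take A = False.
  then D is forced to True.
  then B is forced to False.
  then E is forced to False.
  then C is forced to True.
Every clause has at least one true literal under this assignment.
So A = F, B = F, C = T, D = T, E = F is a satisfying assignment.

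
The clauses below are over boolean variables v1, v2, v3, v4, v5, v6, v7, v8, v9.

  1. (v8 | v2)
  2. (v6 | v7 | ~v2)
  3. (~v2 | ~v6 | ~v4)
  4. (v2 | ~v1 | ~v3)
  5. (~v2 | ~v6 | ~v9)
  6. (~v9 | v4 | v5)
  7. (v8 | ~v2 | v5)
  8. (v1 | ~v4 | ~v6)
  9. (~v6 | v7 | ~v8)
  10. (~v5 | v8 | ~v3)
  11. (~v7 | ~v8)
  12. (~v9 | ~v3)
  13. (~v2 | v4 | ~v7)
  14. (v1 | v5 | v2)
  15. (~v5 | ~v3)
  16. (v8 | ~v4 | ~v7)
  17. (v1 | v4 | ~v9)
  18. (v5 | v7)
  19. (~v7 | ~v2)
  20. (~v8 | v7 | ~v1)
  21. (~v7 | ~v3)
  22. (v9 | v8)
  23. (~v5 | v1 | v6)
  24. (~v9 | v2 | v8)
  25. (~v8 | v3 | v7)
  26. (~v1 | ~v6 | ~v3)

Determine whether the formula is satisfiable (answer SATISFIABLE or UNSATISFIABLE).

v2 = True:
  propagation gives v7=False, v6=True, v4=False, v9=False; an empty clause results — contradiction.
v2 = False:
  propagation gives v8=True, v7=False, v6=False, v5=True; an empty clause results — contradiction.
Every branch closes, so no satisfying assignment exists.

UNSATISFIABLE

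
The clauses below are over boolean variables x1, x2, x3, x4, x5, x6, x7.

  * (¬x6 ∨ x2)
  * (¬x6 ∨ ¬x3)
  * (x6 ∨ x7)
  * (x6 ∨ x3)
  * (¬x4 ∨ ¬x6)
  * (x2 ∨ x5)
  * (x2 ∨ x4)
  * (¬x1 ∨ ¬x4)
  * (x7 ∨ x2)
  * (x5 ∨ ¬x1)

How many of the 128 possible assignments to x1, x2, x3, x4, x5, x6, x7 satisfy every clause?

Case analysis on x6 and x2:
  x6=1, x2=1: x7 free; 3 ways for (x1,x3,x4,x5) × 2^1 = 6.
  x6=1, x2=0: a clause becomes empty — 0.
  x6=0, x2=1: 5 of the 32 assignments to (x1,x3,x4,x5,x7) work.
  x6=0, x2=0: remaining (x1,x3,x4,x5,x7) ∈ {(0,1,1,1,1)} — 1.
Total: 6 + 0 + 5 + 1 = 12.

12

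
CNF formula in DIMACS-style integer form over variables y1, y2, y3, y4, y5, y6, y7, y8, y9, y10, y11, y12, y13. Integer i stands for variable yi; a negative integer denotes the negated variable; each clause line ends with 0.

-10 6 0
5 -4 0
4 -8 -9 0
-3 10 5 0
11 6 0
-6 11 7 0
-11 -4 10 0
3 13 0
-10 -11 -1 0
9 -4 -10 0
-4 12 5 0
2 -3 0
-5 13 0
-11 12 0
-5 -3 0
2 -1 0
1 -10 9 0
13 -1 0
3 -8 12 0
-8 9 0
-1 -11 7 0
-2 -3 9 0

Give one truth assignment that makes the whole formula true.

y1=0  y2=1  y3=1  y4=0  y5=0  y6=1  y7=1  y8=0  y9=1  y10=1  y11=1  y12=1  y13=0

Check each clause:
  1. (y6 || !y10) — y6 is true.
  2. (!y4 || y5) — !y4 is true.
  3. (!y8 || !y9 || y4) — !y8 is true.
  4. (y5 || !y3 || y10) — y10 is true.
  5. (y11 || y6) — y11 is true.
  6. (!y6 || y11 || y7) — y11 is true.
  7. (!y11 || y10 || !y4) — y10 is true.
  8. (y3 || y13) — y3 is true.
  9. (!y1 || !y11 || !y10) — !y1 is true.
  10. (y9 || !y10 || !y4) — y9 is true.
  11. (!y4 || y12 || y5) — !y4 is true.
  12. (y2 || !y3) — y2 is true.
  13. (y13 || !y5) — !y5 is true.
  14. (y12 || !y11) — y12 is true.
  15. (!y5 || !y3) — !y5 is true.
  16. (!y1 || y2) — y2 is true.
  17. (y1 || !y10 || y9) — y9 is true.
  18. (!y1 || y13) — !y1 is true.
  19. (y12 || y3 || !y8) — !y8 is true.
  20. (!y8 || y9) — !y8 is true.
  21. (!y1 || !y11 || y7) — !y1 is true.
  22. (y9 || !y2 || !y3) — y9 is true.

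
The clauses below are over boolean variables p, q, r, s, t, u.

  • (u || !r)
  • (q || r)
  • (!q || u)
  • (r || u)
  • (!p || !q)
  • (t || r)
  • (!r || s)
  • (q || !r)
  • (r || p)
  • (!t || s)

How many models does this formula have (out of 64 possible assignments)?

2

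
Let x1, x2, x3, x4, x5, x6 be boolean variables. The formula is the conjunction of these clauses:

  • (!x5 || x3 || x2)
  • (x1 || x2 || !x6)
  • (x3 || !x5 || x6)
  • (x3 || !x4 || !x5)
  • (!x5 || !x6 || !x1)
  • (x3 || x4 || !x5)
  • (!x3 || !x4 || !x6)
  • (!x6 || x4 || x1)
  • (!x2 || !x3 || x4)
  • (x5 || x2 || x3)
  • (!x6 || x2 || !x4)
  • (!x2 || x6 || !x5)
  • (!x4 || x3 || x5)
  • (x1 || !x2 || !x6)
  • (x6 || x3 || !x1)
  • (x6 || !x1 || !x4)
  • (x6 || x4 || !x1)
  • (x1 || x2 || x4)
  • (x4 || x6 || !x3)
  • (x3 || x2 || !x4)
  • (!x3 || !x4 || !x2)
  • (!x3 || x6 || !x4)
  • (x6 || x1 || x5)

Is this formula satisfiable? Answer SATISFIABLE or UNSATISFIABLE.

SATISFIABLE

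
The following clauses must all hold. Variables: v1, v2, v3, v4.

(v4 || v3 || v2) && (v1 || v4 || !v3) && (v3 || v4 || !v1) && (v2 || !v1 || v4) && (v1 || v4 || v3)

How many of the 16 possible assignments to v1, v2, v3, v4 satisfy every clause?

9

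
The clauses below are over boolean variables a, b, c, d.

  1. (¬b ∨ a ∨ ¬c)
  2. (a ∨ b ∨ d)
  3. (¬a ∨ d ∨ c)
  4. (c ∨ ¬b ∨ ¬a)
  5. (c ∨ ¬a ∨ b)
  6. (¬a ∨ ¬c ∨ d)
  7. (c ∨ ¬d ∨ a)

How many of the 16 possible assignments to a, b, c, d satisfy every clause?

Satisfying assignments:
  a=0 b=0 c=1 d=1
  a=0 b=1 c=0 d=0
  a=1 b=0 c=1 d=1
  a=1 b=1 c=1 d=1
Count: 4.

4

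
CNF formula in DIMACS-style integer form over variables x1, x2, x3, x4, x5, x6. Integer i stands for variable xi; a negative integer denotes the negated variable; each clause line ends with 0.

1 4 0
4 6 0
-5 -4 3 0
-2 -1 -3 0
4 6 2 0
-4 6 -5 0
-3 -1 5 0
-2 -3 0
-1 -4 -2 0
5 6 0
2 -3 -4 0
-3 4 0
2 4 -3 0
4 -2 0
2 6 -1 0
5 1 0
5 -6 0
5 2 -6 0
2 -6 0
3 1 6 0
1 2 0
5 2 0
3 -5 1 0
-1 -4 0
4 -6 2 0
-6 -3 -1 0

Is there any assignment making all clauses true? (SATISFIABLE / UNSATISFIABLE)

x2 = True:
  propagation gives x3=False, x4=True, x5=False, x1=False; an empty clause results — contradiction.
x2 = False:
  propagation gives x6=False, x4=True, x5=False; an empty clause results — contradiction.
Every branch closes, so no satisfying assignment exists.

UNSATISFIABLE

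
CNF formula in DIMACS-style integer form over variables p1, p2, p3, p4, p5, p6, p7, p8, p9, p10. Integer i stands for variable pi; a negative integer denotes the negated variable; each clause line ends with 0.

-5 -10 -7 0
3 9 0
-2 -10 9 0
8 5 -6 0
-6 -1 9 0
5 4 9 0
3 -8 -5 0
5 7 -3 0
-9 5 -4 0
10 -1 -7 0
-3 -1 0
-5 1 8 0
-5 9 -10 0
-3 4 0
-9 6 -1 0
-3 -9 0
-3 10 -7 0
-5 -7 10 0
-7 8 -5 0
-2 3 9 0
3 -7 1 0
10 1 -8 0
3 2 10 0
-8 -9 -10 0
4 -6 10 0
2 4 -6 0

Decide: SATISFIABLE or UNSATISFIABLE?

Branch on p1: take p1 = True.
  then p3 is forced to False.
  then p9 is forced to True.
  then p6 is forced to True.
Try p2 = True.
For the remaining variables, p4 = True, p5 = True, p7 = False, p8 = False, p10 = True works.
Every clause has at least one true literal under this assignment.
So p1 = T, p2 = T, p3 = F, p4 = T, p5 = T, p6 = T, p7 = F, p8 = F, p9 = T, p10 = T is a satisfying assignment.

SATISFIABLE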